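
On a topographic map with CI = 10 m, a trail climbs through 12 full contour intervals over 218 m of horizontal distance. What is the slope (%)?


elevation change = 12 * 10 = 120 m
slope = 120 / 218 * 100 = 55.0%

55.0%


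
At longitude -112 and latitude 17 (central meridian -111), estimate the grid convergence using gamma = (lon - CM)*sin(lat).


gamma = (-112 - -111) * sin(17) = -1 * 0.292372 = -0.292 degrees

-0.292 degrees


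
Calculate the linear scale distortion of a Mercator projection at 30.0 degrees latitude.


SF = 1 / cos(30.0) = 1 / 0.866025 = 1.155

1.155


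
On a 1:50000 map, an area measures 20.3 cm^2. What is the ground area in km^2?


ground_area = 20.3 * (50000/100)^2 = 5075000.0 m^2 = 5.075 km^2

5.075 km^2


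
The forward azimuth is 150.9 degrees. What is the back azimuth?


back azimuth = (150.9 + 180) mod 360 = 330.9 degrees

330.9 degrees


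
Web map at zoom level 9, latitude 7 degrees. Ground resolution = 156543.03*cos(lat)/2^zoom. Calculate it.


res = 156543.03 * cos(7) / 2^9 = 156543.03 * 0.99254615 / 512 = 303.47 m/pixel

303.47 m/pixel


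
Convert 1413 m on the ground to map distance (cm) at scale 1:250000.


map_cm = 1413 * 100 / 250000 = 0.5652 cm ≈ 0.57 cm

0.57 cm


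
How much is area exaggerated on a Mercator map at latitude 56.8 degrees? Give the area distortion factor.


area_distortion = 1/cos^2(56.8) = 3.335

3.335


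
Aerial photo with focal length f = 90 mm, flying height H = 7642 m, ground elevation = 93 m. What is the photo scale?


scale = f / (H - h) = 90 mm / 7549 m = 90 / 7549000 = 1:83878

1:83878


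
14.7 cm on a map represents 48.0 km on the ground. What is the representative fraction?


ground = 48.0 km = 4800000 cm; RF denominator = ground / map = 4800000 / 14.7 ≈ 326531; RF = 1:326531

1:326531


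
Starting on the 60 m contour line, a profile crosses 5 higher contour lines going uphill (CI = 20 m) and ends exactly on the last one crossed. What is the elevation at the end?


elevation = 60 + 5 * 20 = 160 m

160 m


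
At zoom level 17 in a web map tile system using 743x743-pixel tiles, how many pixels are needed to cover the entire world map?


tiles per axis = 2^17 = 131072
total tiles = 131072^2 = 17179869184
pixels per axis = 131072 * 743 = 97386496
total pixels = 97386496^2 = 9484129603158016

9484129603158016 pixels


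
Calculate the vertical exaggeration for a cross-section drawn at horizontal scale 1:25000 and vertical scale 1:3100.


VE = horizontal_scale / vertical_scale = 25000 / 3100 ≈ 8.1

8.1x


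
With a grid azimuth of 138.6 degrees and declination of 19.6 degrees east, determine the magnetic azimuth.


magnetic azimuth = grid azimuth - declination (east +ve)
mag_az = 138.6 - 19.6 = 119.0 degrees

119.0 degrees


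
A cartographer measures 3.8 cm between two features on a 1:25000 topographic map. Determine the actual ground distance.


ground = 3.8 cm * 25000 / 100 = 950.0 m

950.0 m


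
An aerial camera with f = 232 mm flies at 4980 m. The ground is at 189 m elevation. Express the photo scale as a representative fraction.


scale = f / (H - h) = 232 mm / 4791 m = 232 / 4791000 = 1:20651

1:20651


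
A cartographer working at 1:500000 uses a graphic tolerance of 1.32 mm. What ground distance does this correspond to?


ground = 1.32 mm * 500000 / 1000 = 660.0 m

660.0 m


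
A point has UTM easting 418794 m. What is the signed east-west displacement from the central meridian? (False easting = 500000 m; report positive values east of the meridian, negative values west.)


displacement = 418794 - 500000 = -81206 m

-81206 m


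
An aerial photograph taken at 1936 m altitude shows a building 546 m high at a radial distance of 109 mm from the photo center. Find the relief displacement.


d = h * r / H = 546 * 109 / 1936 = 30.74 mm

30.74 mm


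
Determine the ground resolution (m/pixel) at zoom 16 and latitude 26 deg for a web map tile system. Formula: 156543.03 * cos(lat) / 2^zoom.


res = 156543.03 * cos(26) / 2^16 = 156543.03 * 0.89879405 / 65536 = 2.15 m/pixel

2.15 m/pixel


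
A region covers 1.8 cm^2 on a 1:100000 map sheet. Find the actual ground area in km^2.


ground_area = 1.8 * (100000/100)^2 = 1800000.0 m^2 = 1.8 km^2

1.8 km^2


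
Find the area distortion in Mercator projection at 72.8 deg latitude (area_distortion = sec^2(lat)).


area_distortion = 1/cos^2(72.8) = 11.436

11.436


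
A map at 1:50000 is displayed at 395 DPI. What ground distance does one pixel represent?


pixel_cm = 2.54 / 395 ≈ 0.00643 cm
ground = pixel_cm * 50000 / 100 = 2.54 * 50000 / (395 * 100) = 127000 / 39500 ≈ 3.22 m

3.22 m


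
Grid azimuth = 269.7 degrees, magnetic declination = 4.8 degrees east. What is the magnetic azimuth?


magnetic azimuth = grid azimuth - declination (east +ve)
mag_az = 269.7 - 4.8 = 264.9 degrees

264.9 degrees


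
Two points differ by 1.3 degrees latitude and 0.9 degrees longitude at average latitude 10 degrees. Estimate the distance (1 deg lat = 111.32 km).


dlat_km = 1.3 * 111.32 = 144.716
dlon_km = 0.9 * 111.32 * cos(10) ≈ 98.666
dist = sqrt(144.716^2 + 98.666^2) ≈ 175.2 km

175.2 km


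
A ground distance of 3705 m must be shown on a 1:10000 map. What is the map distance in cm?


map_cm = 3705 * 100 / 10000 = 37.05 cm

37.05 cm


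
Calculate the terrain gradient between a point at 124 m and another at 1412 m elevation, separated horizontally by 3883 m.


gradient = (1412 - 124) / 3883 = 1288 / 3883 = 0.3317

0.3317


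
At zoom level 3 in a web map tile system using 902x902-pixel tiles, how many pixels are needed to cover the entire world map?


tiles per axis = 2^3 = 8
total tiles = 8^2 = 64
pixels per axis = 8 * 902 = 7216
total pixels = 7216^2 = 52070656

52070656 pixels


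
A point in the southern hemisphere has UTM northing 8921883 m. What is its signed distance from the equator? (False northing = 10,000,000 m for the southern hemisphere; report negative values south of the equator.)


For southern: actual = 8921883 - 10000000 = -1078117 m

-1078117 m


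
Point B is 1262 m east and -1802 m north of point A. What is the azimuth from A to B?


az = atan2(1262, -1802) = 145.0 deg
adjusted to 0-360: 145.0 degrees

145.0 degrees


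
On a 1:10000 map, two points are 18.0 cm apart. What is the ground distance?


ground = 18.0 cm * 10000 / 100 = 1800.0 m = 1.8 km

1.8 km


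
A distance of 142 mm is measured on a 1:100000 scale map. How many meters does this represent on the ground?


ground = 142 mm * 100000 / 1000 = 14200.0 m

14200.0 m


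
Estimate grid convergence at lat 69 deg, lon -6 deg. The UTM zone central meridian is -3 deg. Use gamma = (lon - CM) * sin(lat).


gamma = (-6 - -3) * sin(69) = -3 * 0.93358 = -2.801 degrees

-2.801 degrees


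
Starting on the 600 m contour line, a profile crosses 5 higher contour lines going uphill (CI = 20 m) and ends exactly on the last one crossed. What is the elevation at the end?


elevation = 600 + 5 * 20 = 700 m

700 m


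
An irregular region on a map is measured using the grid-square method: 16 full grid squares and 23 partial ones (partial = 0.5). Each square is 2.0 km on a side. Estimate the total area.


effective squares = 16 + 23 * 0.5 = 27.5
area = 27.5 * 4.0 = 110.0 km^2

110.0 km^2


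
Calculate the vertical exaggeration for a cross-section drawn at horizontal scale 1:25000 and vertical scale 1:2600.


VE = horizontal_scale / vertical_scale = 25000 / 2600 ≈ 9.6

9.6x


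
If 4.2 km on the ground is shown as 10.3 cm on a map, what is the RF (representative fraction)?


ground = 4.2 km = 420000 cm; RF denominator = ground / map = 420000 / 10.3 ≈ 40777; RF = 1:40777

1:40777


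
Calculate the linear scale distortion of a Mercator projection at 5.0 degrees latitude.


SF = 1 / cos(5.0) = 1 / 0.996195 = 1.004

1.004


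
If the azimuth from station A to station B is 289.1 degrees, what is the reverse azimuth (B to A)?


back azimuth = (289.1 + 180) mod 360 = 109.1 degrees

109.1 degrees


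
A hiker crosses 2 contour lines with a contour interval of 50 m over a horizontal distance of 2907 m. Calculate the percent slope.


elevation change = 2 * 50 = 100 m
slope = 100 / 2907 * 100 = 3.4%

3.4%


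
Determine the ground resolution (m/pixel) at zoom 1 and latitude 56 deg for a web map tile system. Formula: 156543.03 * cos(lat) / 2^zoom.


res = 156543.03 * cos(56) / 2^1 = 156543.03 * 0.5591929 / 2 = 43768.88 m/pixel

43768.88 m/pixel


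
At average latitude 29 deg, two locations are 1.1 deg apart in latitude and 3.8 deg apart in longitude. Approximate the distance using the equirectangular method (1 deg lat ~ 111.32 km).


dlat_km = 1.1 * 111.32 = 122.452
dlon_km = 3.8 * 111.32 * cos(29) ≈ 369.978
dist = sqrt(122.452^2 + 369.978^2) ≈ 389.7 km

389.7 km


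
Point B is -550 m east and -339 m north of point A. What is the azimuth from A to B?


az = atan2(-550, -339) = -121.6 deg
adjusted to 0-360: 238.4 degrees

238.4 degrees


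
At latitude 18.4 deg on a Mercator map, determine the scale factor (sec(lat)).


SF = 1 / cos(18.4) = 1 / 0.948876 = 1.054

1.054


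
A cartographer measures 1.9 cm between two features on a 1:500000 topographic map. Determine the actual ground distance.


ground = 1.9 cm * 500000 / 100 = 9500.0 m = 9.5 km

9.5 km


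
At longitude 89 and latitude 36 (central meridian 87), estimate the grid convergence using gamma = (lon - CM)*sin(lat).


gamma = (89 - 87) * sin(36) = 2 * 0.587785 = 1.176 degrees

1.176 degrees


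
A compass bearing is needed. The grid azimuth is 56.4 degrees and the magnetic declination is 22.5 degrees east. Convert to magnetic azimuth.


magnetic azimuth = grid azimuth - declination (east +ve)
mag_az = 56.4 - 22.5 = 33.9 degrees

33.9 degrees


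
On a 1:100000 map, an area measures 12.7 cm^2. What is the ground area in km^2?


ground_area = 12.7 * (100000/100)^2 = 12700000.0 m^2 = 12.7 km^2

12.7 km^2


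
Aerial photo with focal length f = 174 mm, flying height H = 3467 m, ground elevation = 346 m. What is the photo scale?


scale = f / (H - h) = 174 mm / 3121 m = 174 / 3121000 = 1:17937

1:17937


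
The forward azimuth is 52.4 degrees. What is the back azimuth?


back azimuth = (52.4 + 180) mod 360 = 232.4 degrees

232.4 degrees


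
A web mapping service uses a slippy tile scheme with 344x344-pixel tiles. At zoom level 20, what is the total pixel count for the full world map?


tiles per axis = 2^20 = 1048576
total tiles = 1048576^2 = 1099511627776
pixels per axis = 1048576 * 344 = 360710144
total pixels = 360710144^2 = 130111807984500736

130111807984500736 pixels


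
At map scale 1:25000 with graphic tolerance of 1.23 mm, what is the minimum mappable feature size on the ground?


ground = 1.23 mm * 25000 / 1000 = 30.75 m

30.75 m


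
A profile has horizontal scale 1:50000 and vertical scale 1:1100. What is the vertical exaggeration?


VE = horizontal_scale / vertical_scale = 50000 / 1100 ≈ 45.5

45.5x


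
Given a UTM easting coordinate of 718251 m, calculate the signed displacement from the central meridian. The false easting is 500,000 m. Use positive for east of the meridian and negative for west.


displacement = 718251 - 500000 = 218251 m

218251 m


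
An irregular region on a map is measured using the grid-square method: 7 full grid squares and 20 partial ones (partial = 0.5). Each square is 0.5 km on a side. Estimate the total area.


effective squares = 7 + 20 * 0.5 = 17.0
area = 17.0 * 0.25 = 4.25 km^2

4.25 km^2


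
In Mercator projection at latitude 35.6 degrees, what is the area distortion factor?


area_distortion = 1/cos^2(35.6) = 1.513

1.513


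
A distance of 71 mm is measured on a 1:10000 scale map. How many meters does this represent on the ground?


ground = 71 mm * 10000 / 1000 = 710.0 m

710.0 m


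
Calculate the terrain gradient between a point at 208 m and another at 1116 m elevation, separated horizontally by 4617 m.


gradient = (1116 - 208) / 4617 = 908 / 4617 = 0.1967

0.1967


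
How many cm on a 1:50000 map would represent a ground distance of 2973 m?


map_cm = 2973 * 100 / 50000 = 5.946 cm ≈ 5.95 cm

5.95 cm


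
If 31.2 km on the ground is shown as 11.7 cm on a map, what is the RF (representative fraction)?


ground = 31.2 km = 3120000 cm; RF denominator = ground / map = 3120000 / 11.7 ≈ 266667; RF = 1:266667

1:266667


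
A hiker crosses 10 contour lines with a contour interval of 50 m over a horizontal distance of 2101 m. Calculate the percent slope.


elevation change = 10 * 50 = 500 m
slope = 500 / 2101 * 100 = 23.8%

23.8%


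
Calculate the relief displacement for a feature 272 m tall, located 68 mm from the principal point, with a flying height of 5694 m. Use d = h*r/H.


d = h * r / H = 272 * 68 / 5694 = 3.25 mm

3.25 mm


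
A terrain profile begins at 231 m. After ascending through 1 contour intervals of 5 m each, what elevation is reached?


elevation = 231 + 1 * 5 = 236 m

236 m


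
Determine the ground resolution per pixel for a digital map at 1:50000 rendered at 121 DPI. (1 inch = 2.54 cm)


pixel_cm = 2.54 / 121 ≈ 0.020992 cm
ground = pixel_cm * 50000 / 100 = 2.54 * 50000 / (121 * 100) = 127000 / 12100 ≈ 10.5 m

10.5 m


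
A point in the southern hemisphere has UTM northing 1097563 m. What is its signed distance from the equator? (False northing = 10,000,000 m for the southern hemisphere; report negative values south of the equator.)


For southern: actual = 1097563 - 10000000 = -8902437 m

-8902437 m


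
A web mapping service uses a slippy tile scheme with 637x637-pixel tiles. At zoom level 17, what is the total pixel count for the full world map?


tiles per axis = 2^17 = 131072
total tiles = 131072^2 = 17179869184
pixels per axis = 131072 * 637 = 83492864
total pixels = 83492864^2 = 6971058338922496

6971058338922496 pixels


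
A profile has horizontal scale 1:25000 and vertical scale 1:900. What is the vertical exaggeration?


VE = horizontal_scale / vertical_scale = 25000 / 900 ≈ 27.8

27.8x


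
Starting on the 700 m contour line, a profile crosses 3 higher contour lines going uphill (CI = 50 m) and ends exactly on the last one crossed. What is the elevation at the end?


elevation = 700 + 3 * 50 = 850 m

850 m


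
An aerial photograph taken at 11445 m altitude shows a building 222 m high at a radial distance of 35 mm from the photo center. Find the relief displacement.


d = h * r / H = 222 * 35 / 11445 = 0.68 mm

0.68 mm


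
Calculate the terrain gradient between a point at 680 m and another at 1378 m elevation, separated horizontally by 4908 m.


gradient = (1378 - 680) / 4908 = 698 / 4908 = 0.1422

0.1422


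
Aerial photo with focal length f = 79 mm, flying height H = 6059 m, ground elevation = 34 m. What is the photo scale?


scale = f / (H - h) = 79 mm / 6025 m = 79 / 6025000 = 1:76266

1:76266


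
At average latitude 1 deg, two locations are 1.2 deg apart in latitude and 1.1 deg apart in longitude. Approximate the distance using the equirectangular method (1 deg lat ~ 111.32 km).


dlat_km = 1.2 * 111.32 = 133.584
dlon_km = 1.1 * 111.32 * cos(1) ≈ 122.433
dist = sqrt(133.584^2 + 122.433^2) ≈ 181.2 km

181.2 km


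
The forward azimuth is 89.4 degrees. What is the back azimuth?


back azimuth = (89.4 + 180) mod 360 = 269.4 degrees

269.4 degrees


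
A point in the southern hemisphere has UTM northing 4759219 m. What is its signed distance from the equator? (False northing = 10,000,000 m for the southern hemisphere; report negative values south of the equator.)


For southern: actual = 4759219 - 10000000 = -5240781 m

-5240781 m


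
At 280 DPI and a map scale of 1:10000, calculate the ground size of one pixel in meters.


pixel_cm = 2.54 / 280 ≈ 0.009071 cm
ground = pixel_cm * 10000 / 100 = 2.54 * 10000 / (280 * 100) = 25400 / 28000 ≈ 0.91 m

0.91 m


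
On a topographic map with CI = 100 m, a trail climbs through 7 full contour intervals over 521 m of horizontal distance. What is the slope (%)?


elevation change = 7 * 100 = 700 m
slope = 700 / 521 * 100 = 134.4%

134.4%


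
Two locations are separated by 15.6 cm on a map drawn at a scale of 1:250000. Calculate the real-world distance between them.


ground = 15.6 cm * 250000 / 100 = 39000.0 m = 39.0 km

39.0 km


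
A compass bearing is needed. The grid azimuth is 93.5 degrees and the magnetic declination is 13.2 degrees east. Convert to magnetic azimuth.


magnetic azimuth = grid azimuth - declination (east +ve)
mag_az = 93.5 - 13.2 = 80.3 degrees

80.3 degrees


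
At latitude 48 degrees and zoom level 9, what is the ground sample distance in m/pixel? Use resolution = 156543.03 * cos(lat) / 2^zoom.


res = 156543.03 * cos(48) / 2^9 = 156543.03 * 0.66913061 / 512 = 204.59 m/pixel

204.59 m/pixel


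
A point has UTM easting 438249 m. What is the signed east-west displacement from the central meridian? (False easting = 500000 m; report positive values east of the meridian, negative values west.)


displacement = 438249 - 500000 = -61751 m

-61751 m


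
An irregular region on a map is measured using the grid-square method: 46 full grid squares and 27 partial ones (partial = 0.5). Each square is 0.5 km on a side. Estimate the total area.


effective squares = 46 + 27 * 0.5 = 59.5
area = 59.5 * 0.25 = 14.875 km^2

14.875 km^2


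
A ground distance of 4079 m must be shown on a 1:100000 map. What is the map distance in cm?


map_cm = 4079 * 100 / 100000 = 4.079 cm ≈ 4.08 cm

4.08 cm


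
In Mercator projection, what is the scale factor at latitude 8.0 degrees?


SF = 1 / cos(8.0) = 1 / 0.990268 = 1.01

1.01


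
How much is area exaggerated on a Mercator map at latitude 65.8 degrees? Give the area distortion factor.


area_distortion = 1/cos^2(65.8) = 5.951

5.951


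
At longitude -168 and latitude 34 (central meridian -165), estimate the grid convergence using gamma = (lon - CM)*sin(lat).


gamma = (-168 - -165) * sin(34) = -3 * 0.559193 = -1.678 degrees

-1.678 degrees


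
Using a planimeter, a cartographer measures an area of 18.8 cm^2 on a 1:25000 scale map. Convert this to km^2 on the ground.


ground_area = 18.8 * (25000/100)^2 = 1175000.0 m^2 = 1.175 km^2

1.175 km^2


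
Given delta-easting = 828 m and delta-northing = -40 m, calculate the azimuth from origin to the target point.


az = atan2(828, -40) = 92.8 deg
adjusted to 0-360: 92.8 degrees

92.8 degrees


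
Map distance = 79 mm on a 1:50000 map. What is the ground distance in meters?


ground = 79 mm * 50000 / 1000 = 3950.0 m

3950.0 m


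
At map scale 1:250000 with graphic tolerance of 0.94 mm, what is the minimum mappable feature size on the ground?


ground = 0.94 mm * 250000 / 1000 = 235.0 m

235.0 m


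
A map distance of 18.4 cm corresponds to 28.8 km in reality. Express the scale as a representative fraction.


ground = 28.8 km = 2880000 cm; RF denominator = ground / map = 2880000 / 18.4 ≈ 156522; RF = 1:156522

1:156522


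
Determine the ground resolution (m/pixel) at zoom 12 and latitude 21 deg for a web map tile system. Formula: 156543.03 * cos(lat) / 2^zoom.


res = 156543.03 * cos(21) / 2^12 = 156543.03 * 0.93358043 / 4096 = 35.68 m/pixel

35.68 m/pixel


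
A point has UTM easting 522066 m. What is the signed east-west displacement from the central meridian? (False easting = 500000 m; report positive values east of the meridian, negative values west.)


displacement = 522066 - 500000 = 22066 m

22066 m


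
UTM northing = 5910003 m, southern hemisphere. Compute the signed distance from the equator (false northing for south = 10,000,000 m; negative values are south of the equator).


For southern: actual = 5910003 - 10000000 = -4089997 m

-4089997 m


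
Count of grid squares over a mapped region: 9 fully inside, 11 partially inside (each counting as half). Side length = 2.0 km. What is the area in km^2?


effective squares = 9 + 11 * 0.5 = 14.5
area = 14.5 * 4.0 = 58.0 km^2

58.0 km^2


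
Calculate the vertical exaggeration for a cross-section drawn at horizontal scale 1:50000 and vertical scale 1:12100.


VE = horizontal_scale / vertical_scale = 50000 / 12100 ≈ 4.1

4.1x


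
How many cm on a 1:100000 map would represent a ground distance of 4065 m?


map_cm = 4065 * 100 / 100000 = 4.065 cm ≈ 4.07 cm

4.07 cm


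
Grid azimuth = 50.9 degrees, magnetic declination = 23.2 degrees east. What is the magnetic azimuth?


magnetic azimuth = grid azimuth - declination (east +ve)
mag_az = 50.9 - 23.2 = 27.7 degrees

27.7 degrees


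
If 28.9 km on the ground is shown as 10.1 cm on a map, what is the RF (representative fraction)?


ground = 28.9 km = 2890000 cm; RF denominator = ground / map = 2890000 / 10.1 ≈ 286139; RF = 1:286139

1:286139


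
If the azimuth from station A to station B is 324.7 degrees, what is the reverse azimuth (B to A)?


back azimuth = (324.7 + 180) mod 360 = 144.7 degrees

144.7 degrees


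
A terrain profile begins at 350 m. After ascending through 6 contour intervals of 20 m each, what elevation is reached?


elevation = 350 + 6 * 20 = 470 m

470 m


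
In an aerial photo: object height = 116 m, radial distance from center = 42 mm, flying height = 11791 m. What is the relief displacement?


d = h * r / H = 116 * 42 / 11791 = 0.41 mm

0.41 mm


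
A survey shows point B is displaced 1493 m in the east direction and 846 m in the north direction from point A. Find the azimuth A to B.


az = atan2(1493, 846) = 60.5 deg
adjusted to 0-360: 60.5 degrees

60.5 degrees


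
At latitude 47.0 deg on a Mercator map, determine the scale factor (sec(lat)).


SF = 1 / cos(47.0) = 1 / 0.681998 = 1.466

1.466


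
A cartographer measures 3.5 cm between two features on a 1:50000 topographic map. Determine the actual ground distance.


ground = 3.5 cm * 50000 / 100 = 1750.0 m = 1.75 km

1.75 km


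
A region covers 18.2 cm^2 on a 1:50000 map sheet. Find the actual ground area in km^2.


ground_area = 18.2 * (50000/100)^2 = 4550000.0 m^2 = 4.55 km^2

4.55 km^2


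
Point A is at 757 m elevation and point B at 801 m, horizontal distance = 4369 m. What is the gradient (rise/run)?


gradient = (801 - 757) / 4369 = 44 / 4369 = 0.0101

0.0101


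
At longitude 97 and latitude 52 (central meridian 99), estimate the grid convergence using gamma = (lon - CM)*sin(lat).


gamma = (97 - 99) * sin(52) = -2 * 0.788011 = -1.576 degrees

-1.576 degrees


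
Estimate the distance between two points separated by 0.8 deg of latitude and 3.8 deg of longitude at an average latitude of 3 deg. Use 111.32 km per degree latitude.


dlat_km = 0.8 * 111.32 = 89.056
dlon_km = 3.8 * 111.32 * cos(3) ≈ 422.436
dist = sqrt(89.056^2 + 422.436^2) ≈ 431.7 km

431.7 km


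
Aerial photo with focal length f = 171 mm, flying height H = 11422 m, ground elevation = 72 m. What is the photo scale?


scale = f / (H - h) = 171 mm / 11350 m = 171 / 11350000 = 1:66374

1:66374


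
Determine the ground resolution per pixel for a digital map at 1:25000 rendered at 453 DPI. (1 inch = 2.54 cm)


pixel_cm = 2.54 / 453 ≈ 0.005607 cm
ground = pixel_cm * 25000 / 100 = 2.54 * 25000 / (453 * 100) = 63500 / 45300 ≈ 1.4 m

1.4 m


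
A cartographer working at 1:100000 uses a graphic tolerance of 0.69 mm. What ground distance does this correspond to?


ground = 0.69 mm * 100000 / 1000 = 69.0 m

69.0 m


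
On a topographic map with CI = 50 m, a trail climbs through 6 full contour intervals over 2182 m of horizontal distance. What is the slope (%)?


elevation change = 6 * 50 = 300 m
slope = 300 / 2182 * 100 = 13.7%

13.7%


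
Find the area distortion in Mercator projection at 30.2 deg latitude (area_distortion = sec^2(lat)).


area_distortion = 1/cos^2(30.2) = 1.339

1.339


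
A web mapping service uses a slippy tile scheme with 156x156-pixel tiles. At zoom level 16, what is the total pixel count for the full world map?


tiles per axis = 2^16 = 65536
total tiles = 65536^2 = 4294967296
pixels per axis = 65536 * 156 = 10223616
total pixels = 10223616^2 = 104522324115456

104522324115456 pixels


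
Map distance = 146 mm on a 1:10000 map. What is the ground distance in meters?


ground = 146 mm * 10000 / 1000 = 1460.0 m

1460.0 m


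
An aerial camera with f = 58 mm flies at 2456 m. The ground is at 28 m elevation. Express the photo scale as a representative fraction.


scale = f / (H - h) = 58 mm / 2428 m = 58 / 2428000 = 1:41862

1:41862


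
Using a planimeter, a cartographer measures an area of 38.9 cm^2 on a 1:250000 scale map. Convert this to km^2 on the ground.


ground_area = 38.9 * (250000/100)^2 = 243125000.0 m^2 = 243.125 km^2

243.125 km^2


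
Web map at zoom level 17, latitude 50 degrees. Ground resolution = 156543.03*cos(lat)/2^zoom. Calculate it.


res = 156543.03 * cos(50) / 2^17 = 156543.03 * 0.64278761 / 131072 = 0.77 m/pixel

0.77 m/pixel


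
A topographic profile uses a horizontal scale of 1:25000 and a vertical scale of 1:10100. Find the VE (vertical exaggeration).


VE = horizontal_scale / vertical_scale = 25000 / 10100 ≈ 2.5

2.5x


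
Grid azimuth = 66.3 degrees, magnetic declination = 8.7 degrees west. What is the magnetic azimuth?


magnetic azimuth = grid azimuth - declination (east +ve)
mag_az = 66.3 - -8.7 = 75.0 degrees

75.0 degrees


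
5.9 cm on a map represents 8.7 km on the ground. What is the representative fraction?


ground = 8.7 km = 870000 cm; RF denominator = ground / map = 870000 / 5.9 ≈ 147458; RF = 1:147458

1:147458


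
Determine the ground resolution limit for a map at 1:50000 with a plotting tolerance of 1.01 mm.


ground = 1.01 mm * 50000 / 1000 = 50.5 m

50.5 m


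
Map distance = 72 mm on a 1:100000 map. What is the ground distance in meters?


ground = 72 mm * 100000 / 1000 = 7200.0 m

7200.0 m


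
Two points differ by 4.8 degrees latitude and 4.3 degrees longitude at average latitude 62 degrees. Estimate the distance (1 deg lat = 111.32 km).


dlat_km = 4.8 * 111.32 = 534.336
dlon_km = 4.3 * 111.32 * cos(62) ≈ 224.725
dist = sqrt(534.336^2 + 224.725^2) ≈ 579.7 km

579.7 km


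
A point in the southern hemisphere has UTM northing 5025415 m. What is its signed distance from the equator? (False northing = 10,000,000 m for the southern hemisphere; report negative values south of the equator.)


For southern: actual = 5025415 - 10000000 = -4974585 m

-4974585 m


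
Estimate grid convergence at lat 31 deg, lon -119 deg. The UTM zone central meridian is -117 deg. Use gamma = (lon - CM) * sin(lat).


gamma = (-119 - -117) * sin(31) = -2 * 0.515038 = -1.03 degrees

-1.03 degrees


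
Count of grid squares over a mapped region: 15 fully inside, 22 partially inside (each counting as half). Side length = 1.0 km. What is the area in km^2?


effective squares = 15 + 22 * 0.5 = 26.0
area = 26.0 * 1.0 = 26.0 km^2

26.0 km^2


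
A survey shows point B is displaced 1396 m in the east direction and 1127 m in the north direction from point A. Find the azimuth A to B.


az = atan2(1396, 1127) = 51.1 deg
adjusted to 0-360: 51.1 degrees

51.1 degrees


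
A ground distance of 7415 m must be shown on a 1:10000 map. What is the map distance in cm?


map_cm = 7415 * 100 / 10000 = 74.15 cm

74.15 cm


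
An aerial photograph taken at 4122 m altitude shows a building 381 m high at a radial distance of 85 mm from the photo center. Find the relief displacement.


d = h * r / H = 381 * 85 / 4122 = 7.86 mm

7.86 mm


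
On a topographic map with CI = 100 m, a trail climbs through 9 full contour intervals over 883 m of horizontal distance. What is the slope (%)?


elevation change = 9 * 100 = 900 m
slope = 900 / 883 * 100 = 101.9%

101.9%


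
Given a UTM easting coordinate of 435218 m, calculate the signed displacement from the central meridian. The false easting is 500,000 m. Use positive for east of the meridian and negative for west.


displacement = 435218 - 500000 = -64782 m

-64782 m


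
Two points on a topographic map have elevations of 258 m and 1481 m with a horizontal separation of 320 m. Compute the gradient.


gradient = (1481 - 258) / 320 = 1223 / 320 = 3.8219

3.8219


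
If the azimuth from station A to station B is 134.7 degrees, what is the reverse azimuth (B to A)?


back azimuth = (134.7 + 180) mod 360 = 314.7 degrees

314.7 degrees


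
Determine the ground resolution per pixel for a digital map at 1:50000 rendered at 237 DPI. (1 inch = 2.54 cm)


pixel_cm = 2.54 / 237 ≈ 0.010717 cm
ground = pixel_cm * 50000 / 100 = 2.54 * 50000 / (237 * 100) = 127000 / 23700 ≈ 5.36 m

5.36 m


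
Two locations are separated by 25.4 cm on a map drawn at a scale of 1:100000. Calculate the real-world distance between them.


ground = 25.4 cm * 100000 / 100 = 25400.0 m = 25.4 km

25.4 km


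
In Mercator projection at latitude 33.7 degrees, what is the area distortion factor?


area_distortion = 1/cos^2(33.7) = 1.445

1.445


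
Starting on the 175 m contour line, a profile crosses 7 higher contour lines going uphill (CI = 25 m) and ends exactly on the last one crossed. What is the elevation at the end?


elevation = 175 + 7 * 25 = 350 m

350 m


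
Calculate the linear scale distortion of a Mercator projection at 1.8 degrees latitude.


SF = 1 / cos(1.8) = 1 / 0.999507 = 1.0

1.0


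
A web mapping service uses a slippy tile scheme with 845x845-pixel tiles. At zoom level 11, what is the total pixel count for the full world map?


tiles per axis = 2^11 = 2048
total tiles = 2048^2 = 4194304
pixels per axis = 2048 * 845 = 1730560
total pixels = 1730560^2 = 2994837913600

2994837913600 pixels


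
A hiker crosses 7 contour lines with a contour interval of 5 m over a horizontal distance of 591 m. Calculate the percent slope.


elevation change = 7 * 5 = 35 m
slope = 35 / 591 * 100 = 5.9%

5.9%


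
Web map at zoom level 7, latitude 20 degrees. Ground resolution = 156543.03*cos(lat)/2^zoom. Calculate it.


res = 156543.03 * cos(20) / 2^7 = 156543.03 * 0.93969262 / 128 = 1149.24 m/pixel

1149.24 m/pixel


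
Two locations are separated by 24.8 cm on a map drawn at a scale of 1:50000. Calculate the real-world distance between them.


ground = 24.8 cm * 50000 / 100 = 12400.0 m = 12.4 km

12.4 km


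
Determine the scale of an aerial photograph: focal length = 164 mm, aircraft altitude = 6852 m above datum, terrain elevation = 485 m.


scale = f / (H - h) = 164 mm / 6367 m = 164 / 6367000 = 1:38823

1:38823


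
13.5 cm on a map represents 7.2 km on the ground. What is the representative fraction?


ground = 7.2 km = 720000 cm; RF denominator = ground / map = 720000 / 13.5 ≈ 53333; RF = 1:53333

1:53333


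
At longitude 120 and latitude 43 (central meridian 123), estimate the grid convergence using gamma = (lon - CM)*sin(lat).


gamma = (120 - 123) * sin(43) = -3 * 0.681998 = -2.046 degrees

-2.046 degrees


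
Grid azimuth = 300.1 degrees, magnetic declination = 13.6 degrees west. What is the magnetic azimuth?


magnetic azimuth = grid azimuth - declination (east +ve)
mag_az = 300.1 - -13.6 = 313.7 degrees

313.7 degrees


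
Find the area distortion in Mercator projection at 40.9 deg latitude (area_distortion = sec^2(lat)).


area_distortion = 1/cos^2(40.9) = 1.75

1.75


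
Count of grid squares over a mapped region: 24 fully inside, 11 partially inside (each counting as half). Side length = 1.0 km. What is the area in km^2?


effective squares = 24 + 11 * 0.5 = 29.5
area = 29.5 * 1.0 = 29.5 km^2

29.5 km^2


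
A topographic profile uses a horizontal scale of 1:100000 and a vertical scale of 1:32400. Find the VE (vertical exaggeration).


VE = horizontal_scale / vertical_scale = 100000 / 32400 ≈ 3.1

3.1x


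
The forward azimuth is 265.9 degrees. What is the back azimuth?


back azimuth = (265.9 + 180) mod 360 = 85.9 degrees

85.9 degrees


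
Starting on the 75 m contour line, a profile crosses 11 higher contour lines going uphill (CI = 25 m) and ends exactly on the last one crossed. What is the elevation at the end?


elevation = 75 + 11 * 25 = 350 m

350 m


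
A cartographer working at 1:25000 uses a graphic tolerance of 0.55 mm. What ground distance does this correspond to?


ground = 0.55 mm * 25000 / 1000 = 13.75 m

13.75 m


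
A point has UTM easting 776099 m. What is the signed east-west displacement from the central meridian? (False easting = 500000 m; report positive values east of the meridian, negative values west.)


displacement = 776099 - 500000 = 276099 m

276099 m


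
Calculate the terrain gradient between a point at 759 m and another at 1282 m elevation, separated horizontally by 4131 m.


gradient = (1282 - 759) / 4131 = 523 / 4131 = 0.1266

0.1266


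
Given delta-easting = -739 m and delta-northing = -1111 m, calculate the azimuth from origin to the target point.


az = atan2(-739, -1111) = -146.4 deg
adjusted to 0-360: 213.6 degrees

213.6 degrees


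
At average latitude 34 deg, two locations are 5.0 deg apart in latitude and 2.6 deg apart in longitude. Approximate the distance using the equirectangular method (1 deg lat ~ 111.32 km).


dlat_km = 5.0 * 111.32 = 556.6
dlon_km = 2.6 * 111.32 * cos(34) ≈ 239.95
dist = sqrt(556.6^2 + 239.95^2) ≈ 606.1 km

606.1 km


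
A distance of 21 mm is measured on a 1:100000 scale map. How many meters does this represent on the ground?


ground = 21 mm * 100000 / 1000 = 2100.0 m

2100.0 m


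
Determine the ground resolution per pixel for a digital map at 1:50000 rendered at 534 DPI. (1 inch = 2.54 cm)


pixel_cm = 2.54 / 534 ≈ 0.004757 cm
ground = pixel_cm * 50000 / 100 = 2.54 * 50000 / (534 * 100) = 127000 / 53400 ≈ 2.38 m

2.38 m


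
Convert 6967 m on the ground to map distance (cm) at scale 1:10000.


map_cm = 6967 * 100 / 10000 = 69.67 cm

69.67 cm


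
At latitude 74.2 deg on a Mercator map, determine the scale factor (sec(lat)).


SF = 1 / cos(74.2) = 1 / 0.27228 = 3.673

3.673


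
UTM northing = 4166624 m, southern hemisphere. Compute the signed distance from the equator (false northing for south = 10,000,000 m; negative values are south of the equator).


For southern: actual = 4166624 - 10000000 = -5833376 m

-5833376 m


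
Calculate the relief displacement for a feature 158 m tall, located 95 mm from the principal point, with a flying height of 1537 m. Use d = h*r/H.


d = h * r / H = 158 * 95 / 1537 = 9.77 mm

9.77 mm


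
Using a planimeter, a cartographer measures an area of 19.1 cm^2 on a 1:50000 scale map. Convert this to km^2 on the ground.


ground_area = 19.1 * (50000/100)^2 = 4775000.0 m^2 = 4.775 km^2

4.775 km^2


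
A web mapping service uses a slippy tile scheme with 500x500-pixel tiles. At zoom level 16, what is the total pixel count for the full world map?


tiles per axis = 2^16 = 65536
total tiles = 65536^2 = 4294967296
pixels per axis = 65536 * 500 = 32768000
total pixels = 32768000^2 = 1073741824000000

1073741824000000 pixels


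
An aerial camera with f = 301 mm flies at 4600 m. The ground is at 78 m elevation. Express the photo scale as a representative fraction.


scale = f / (H - h) = 301 mm / 4522 m = 301 / 4522000 = 1:15023

1:15023


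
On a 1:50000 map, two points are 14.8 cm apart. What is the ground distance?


ground = 14.8 cm * 50000 / 100 = 7400.0 m = 7.4 km

7.4 km


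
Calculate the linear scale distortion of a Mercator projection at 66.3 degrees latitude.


SF = 1 / cos(66.3) = 1 / 0.401948 = 2.488

2.488


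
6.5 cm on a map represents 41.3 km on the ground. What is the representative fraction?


ground = 41.3 km = 4130000 cm; RF denominator = ground / map = 4130000 / 6.5 ≈ 635385; RF = 1:635385

1:635385


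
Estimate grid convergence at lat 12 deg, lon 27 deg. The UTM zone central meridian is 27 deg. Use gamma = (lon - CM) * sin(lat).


gamma = (27 - 27) * sin(12) = 0 * 0.207912 = 0.0 degrees

0.0 degrees


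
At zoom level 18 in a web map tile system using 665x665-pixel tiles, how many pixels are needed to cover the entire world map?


tiles per axis = 2^18 = 262144
total tiles = 262144^2 = 68719476736
pixels per axis = 262144 * 665 = 174325760
total pixels = 174325760^2 = 30389470599577600

30389470599577600 pixels


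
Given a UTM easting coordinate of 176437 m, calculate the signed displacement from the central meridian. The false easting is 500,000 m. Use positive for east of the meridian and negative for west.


displacement = 176437 - 500000 = -323563 m

-323563 m


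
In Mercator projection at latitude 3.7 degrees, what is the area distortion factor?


area_distortion = 1/cos^2(3.7) = 1.004

1.004


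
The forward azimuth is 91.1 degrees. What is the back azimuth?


back azimuth = (91.1 + 180) mod 360 = 271.1 degrees

271.1 degrees


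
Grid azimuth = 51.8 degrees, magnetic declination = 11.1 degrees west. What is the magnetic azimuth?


magnetic azimuth = grid azimuth - declination (east +ve)
mag_az = 51.8 - -11.1 = 62.9 degrees

62.9 degrees


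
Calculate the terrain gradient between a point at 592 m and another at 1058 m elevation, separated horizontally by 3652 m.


gradient = (1058 - 592) / 3652 = 466 / 3652 = 0.1276

0.1276


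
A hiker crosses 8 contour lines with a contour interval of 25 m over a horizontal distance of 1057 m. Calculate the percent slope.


elevation change = 8 * 25 = 200 m
slope = 200 / 1057 * 100 = 18.9%

18.9%


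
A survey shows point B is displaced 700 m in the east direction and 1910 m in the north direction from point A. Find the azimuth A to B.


az = atan2(700, 1910) = 20.1 deg
adjusted to 0-360: 20.1 degrees

20.1 degrees


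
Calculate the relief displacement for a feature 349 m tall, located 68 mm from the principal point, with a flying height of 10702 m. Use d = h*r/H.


d = h * r / H = 349 * 68 / 10702 = 2.22 mm

2.22 mm


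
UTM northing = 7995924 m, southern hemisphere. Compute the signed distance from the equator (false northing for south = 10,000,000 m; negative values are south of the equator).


For southern: actual = 7995924 - 10000000 = -2004076 m

-2004076 m


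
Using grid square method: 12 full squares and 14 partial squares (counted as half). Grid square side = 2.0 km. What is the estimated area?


effective squares = 12 + 14 * 0.5 = 19.0
area = 19.0 * 4.0 = 76.0 km^2

76.0 km^2


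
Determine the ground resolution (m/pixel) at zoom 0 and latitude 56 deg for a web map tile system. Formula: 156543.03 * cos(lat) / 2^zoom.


res = 156543.03 * cos(56) / 2^0 = 156543.03 * 0.5591929 / 1 = 87537.75 m/pixel

87537.75 m/pixel


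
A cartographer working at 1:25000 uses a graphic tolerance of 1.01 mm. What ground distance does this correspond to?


ground = 1.01 mm * 25000 / 1000 = 25.25 m

25.25 m


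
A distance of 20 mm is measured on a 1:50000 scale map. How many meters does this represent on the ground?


ground = 20 mm * 50000 / 1000 = 1000.0 m

1000.0 m


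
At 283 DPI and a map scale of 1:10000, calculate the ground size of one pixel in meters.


pixel_cm = 2.54 / 283 ≈ 0.008975 cm
ground = pixel_cm * 10000 / 100 = 2.54 * 10000 / (283 * 100) = 25400 / 28300 ≈ 0.9 m

0.9 m
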